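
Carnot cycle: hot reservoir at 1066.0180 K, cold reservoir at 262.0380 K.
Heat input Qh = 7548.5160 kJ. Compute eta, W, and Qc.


eta = 1 - 262.0380/1066.0180 = 0.7542
W = 0.7542 * 7548.5160 = 5693.0145 kJ
Qc = 7548.5160 - 5693.0145 = 1855.5015 kJ

eta = 75.4190%, W = 5693.0145 kJ, Qc = 1855.5015 kJ


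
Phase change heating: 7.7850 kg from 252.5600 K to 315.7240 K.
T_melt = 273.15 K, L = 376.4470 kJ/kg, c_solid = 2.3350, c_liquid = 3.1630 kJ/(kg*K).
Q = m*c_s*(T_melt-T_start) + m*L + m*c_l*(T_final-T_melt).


Q1 (sensible, solid) = 7.7850 * 2.3350 * 20.5900 = 374.2845 kJ
Q2 (latent) = 7.7850 * 376.4470 = 2930.6399 kJ
Q3 (sensible, liquid) = 7.7850 * 3.1630 * 42.5740 = 1048.3403 kJ
Q_total = 4353.2647 kJ

4353.2647 kJ


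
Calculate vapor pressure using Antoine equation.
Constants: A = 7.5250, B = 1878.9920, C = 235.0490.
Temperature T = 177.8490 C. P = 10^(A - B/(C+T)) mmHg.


C+T = 412.8980
B/(C+T) = 4.5507
log10(P) = 7.5250 - 4.5507 = 2.9743
P = 10^2.9743 = 942.4507 mmHg

942.4507 mmHg


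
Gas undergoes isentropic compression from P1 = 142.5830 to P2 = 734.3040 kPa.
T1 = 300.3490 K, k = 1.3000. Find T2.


(k-1)/k = 0.2308
(P2/P1)^exp = 1.4597
T2 = 300.3490 * 1.4597 = 438.4192 K

438.4192 K


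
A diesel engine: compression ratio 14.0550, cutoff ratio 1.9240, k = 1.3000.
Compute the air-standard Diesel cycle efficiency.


r^(k-1) = 2.2098
rc^k = 2.3414
eta = 0.4947 = 49.4667%

49.4667%


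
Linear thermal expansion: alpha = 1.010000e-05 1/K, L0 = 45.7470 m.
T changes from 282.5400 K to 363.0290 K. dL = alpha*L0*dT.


dT = 80.4890 K
dL = 1.010000e-05 * 45.7470 * 80.4890 = 0.037190 m
L_final = 45.784190 m

dL = 0.037190 m


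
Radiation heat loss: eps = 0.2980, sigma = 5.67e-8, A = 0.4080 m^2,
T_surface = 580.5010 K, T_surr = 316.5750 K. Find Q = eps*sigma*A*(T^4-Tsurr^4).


T^4 = 1.1356e+11
Tsurr^4 = 1.0044e+10
Q = 0.2980 * 5.67e-8 * 0.4080 * 1.0351e+11 = 713.5956 W

713.5956 W


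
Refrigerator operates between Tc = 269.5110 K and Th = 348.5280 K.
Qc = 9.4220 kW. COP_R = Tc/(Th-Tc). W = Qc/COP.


COP = 269.5110 / 79.0170 = 3.4108
W = 9.4220 / 3.4108 = 2.7624 kW

COP = 3.4108, W = 2.7624 kW


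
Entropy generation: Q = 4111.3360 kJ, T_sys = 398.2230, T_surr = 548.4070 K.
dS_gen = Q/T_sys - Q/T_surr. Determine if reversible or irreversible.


dS_sys = 4111.3360/398.2230 = 10.3242 kJ/K
dS_surr = -4111.3360/548.4070 = -7.4969 kJ/K
dS_gen = 10.3242 - 7.4969 = 2.8273 kJ/K (irreversible)

dS_gen = 2.8273 kJ/K, irreversible


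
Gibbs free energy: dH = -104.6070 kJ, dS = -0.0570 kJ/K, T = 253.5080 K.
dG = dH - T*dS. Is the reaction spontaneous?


T*dS = 253.5080 * -0.0570 = -14.4500 kJ
dG = -104.6070 + 14.4500 = -90.1570 kJ (spontaneous)

dG = -90.1570 kJ, spontaneous


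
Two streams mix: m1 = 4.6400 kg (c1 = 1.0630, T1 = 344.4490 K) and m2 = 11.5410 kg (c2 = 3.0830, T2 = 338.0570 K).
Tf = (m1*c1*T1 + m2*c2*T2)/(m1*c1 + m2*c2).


num = 13727.3060
den = 40.5132
Tf = 338.8352 K

338.8352 K


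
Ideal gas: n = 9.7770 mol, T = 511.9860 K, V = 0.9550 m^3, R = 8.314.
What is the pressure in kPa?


P = nRT/V = 9.7770 * 8.314 * 511.9860 / 0.9550
= 41617.2827 / 0.9550 = 43578.3065 Pa = 43.5783 kPa

43.5783 kPa


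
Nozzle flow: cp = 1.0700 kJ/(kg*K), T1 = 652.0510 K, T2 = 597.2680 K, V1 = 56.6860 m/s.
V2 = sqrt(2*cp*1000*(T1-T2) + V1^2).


dT = 54.7830 K
2*cp*1000*dT = 117235.6200
V1^2 = 3213.3026
V2 = sqrt(120448.9226) = 347.0575 m/s

347.0575 m/s


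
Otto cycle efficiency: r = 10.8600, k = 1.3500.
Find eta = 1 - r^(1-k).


r^(k-1) = 2.3043
eta = 1 - 1/2.3043 = 0.5660 = 56.6030%

56.6030%


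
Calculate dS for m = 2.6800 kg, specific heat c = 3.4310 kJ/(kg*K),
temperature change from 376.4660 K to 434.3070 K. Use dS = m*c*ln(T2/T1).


T2/T1 = 1.1536
ln(T2/T1) = 0.1429
dS = 2.6800 * 3.4310 * 0.1429 = 1.3142 kJ/K

1.3142 kJ/K


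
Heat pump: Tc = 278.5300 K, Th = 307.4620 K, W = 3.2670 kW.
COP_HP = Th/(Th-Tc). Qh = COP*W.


COP = 307.4620 / 28.9320 = 10.6271
Qh = 10.6271 * 3.2670 = 34.7186 kW

COP = 10.6271, Qh = 34.7186 kW


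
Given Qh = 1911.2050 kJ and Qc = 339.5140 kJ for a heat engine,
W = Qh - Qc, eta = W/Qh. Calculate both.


W = 1911.2050 - 339.5140 = 1571.6910 kJ
eta = 1571.6910 / 1911.2050 = 0.8224 = 82.2356%

W = 1571.6910 kJ, eta = 82.2356%


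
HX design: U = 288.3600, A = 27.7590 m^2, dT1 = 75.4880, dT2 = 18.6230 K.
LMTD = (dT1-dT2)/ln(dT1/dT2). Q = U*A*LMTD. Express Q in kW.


LMTD = 40.6302 K
Q = 288.3600 * 27.7590 * 40.6302 = 325227.5212 W = 325.2275 kW

325.2275 kW


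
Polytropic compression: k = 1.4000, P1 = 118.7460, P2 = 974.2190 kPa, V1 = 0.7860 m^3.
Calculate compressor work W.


(k-1)/k = 0.2857
(P2/P1)^exp = 1.8245
W = 3.5000 * 118.7460 * 0.7860 * (1.8245 - 1) = 269.3530 kJ

269.3530 kJ


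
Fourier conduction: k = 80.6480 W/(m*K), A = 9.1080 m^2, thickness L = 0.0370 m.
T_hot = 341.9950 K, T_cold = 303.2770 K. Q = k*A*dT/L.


dT = 38.7180 K
Q = 80.6480 * 9.1080 * 38.7180 / 0.0370 = 768648.5550 W

768648.5550 W


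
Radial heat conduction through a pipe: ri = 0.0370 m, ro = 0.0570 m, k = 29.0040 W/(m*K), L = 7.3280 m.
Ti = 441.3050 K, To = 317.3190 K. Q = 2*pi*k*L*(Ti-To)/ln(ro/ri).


dT = 123.9860 K
ln(ro/ri) = 0.4321
Q = 2*pi*29.0040*7.3280*123.9860 / 0.4321 = 383158.1653 W

383158.1653 W


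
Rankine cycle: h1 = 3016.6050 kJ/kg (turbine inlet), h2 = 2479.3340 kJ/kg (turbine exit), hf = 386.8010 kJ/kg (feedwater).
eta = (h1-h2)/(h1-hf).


W = 537.2710 kJ/kg
Q_in = 2629.8040 kJ/kg
eta = 0.2043 = 20.4301%

eta = 20.4301%


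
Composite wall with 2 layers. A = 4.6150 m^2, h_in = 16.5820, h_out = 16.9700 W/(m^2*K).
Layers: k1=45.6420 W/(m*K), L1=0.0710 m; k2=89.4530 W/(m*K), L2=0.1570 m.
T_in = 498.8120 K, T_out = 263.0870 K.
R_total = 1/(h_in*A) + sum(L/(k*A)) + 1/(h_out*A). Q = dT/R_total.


R_conv_in = 1/(16.5820*4.6150) = 0.0131
R_1 = 0.0710/(45.6420*4.6150) = 0.0003
R_2 = 0.1570/(89.4530*4.6150) = 0.0004
R_conv_out = 1/(16.9700*4.6150) = 0.0128
R_total = 0.0266 K/W
Q = 235.7250 / 0.0266 = 8877.3485 W

R_total = 0.0266 K/W, Q = 8877.3485 W


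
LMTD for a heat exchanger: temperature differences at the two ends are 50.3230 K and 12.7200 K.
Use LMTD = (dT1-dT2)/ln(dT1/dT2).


dT1/dT2 = 3.9562
ln(dT1/dT2) = 1.3753
LMTD = 37.6030 / 1.3753 = 27.3419 K

27.3419 K


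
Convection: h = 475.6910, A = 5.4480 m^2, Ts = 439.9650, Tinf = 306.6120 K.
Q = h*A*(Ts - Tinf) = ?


dT = 133.3530 K
Q = 475.6910 * 5.4480 * 133.3530 = 345592.9098 W

345592.9098 W


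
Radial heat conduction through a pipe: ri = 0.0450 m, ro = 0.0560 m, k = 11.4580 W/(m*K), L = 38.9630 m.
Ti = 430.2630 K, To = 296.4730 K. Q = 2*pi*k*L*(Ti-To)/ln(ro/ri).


dT = 133.7900 K
ln(ro/ri) = 0.2187
Q = 2*pi*11.4580*38.9630*133.7900 / 0.2187 = 1716079.4501 W

1716079.4501 W


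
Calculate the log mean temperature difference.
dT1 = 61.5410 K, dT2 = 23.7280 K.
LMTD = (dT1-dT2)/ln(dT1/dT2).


dT1/dT2 = 2.5936
ln(dT1/dT2) = 0.9530
LMTD = 37.8130 / 0.9530 = 39.6759 K

39.6759 K


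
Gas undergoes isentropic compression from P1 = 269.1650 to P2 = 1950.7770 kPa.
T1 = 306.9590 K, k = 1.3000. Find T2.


(k-1)/k = 0.2308
(P2/P1)^exp = 1.5794
T2 = 306.9590 * 1.5794 = 484.8256 K

484.8256 K


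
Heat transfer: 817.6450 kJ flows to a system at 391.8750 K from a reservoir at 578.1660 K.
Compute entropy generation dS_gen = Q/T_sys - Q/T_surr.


dS_sys = 817.6450/391.8750 = 2.0865 kJ/K
dS_surr = -817.6450/578.1660 = -1.4142 kJ/K
dS_gen = 2.0865 - 1.4142 = 0.6723 kJ/K (irreversible)

dS_gen = 0.6723 kJ/K, irreversible


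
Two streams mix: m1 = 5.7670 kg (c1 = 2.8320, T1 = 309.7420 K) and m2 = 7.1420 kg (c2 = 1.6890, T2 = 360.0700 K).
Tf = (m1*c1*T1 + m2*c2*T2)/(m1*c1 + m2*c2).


num = 9402.2170
den = 28.3950
Tf = 331.1225 K

331.1225 K


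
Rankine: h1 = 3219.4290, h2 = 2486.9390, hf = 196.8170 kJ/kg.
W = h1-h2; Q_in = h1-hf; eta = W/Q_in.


W = 732.4900 kJ/kg
Q_in = 3022.6120 kJ/kg
eta = 0.2423 = 24.2337%

eta = 24.2337%


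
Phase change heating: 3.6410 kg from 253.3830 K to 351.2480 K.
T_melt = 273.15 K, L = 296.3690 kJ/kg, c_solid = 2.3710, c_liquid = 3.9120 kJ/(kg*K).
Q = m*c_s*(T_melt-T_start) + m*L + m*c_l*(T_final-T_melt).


Q1 (sensible, solid) = 3.6410 * 2.3710 * 19.7670 = 170.6448 kJ
Q2 (latent) = 3.6410 * 296.3690 = 1079.0795 kJ
Q3 (sensible, liquid) = 3.6410 * 3.9120 * 78.0980 = 1112.3960 kJ
Q_total = 2362.1204 kJ

2362.1204 kJ


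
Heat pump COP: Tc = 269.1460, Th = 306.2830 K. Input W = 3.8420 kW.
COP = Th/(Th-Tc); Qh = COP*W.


COP = 306.2830 / 37.1370 = 8.2474
Qh = 8.2474 * 3.8420 = 31.6864 kW

COP = 8.2474, Qh = 31.6864 kW


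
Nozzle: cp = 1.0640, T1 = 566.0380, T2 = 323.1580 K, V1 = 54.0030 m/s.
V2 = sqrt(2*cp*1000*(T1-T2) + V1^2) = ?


dT = 242.8800 K
2*cp*1000*dT = 516848.6400
V1^2 = 2916.3240
V2 = sqrt(519764.9640) = 720.9473 m/s

720.9473 m/s


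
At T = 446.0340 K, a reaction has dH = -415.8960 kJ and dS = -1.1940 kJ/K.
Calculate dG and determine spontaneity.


T*dS = 446.0340 * -1.1940 = -532.5646 kJ
dG = -415.8960 + 532.5646 = 116.6686 kJ (non-spontaneous)

dG = 116.6686 kJ, non-spontaneous


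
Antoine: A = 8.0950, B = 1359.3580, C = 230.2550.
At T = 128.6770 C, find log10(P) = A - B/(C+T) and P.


C+T = 358.9320
B/(C+T) = 3.7872
log10(P) = 8.0950 - 3.7872 = 4.3078
P = 10^4.3078 = 20312.8147 mmHg

20312.8147 mmHg


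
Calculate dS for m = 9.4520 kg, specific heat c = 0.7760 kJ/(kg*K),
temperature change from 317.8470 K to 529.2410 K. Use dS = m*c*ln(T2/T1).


T2/T1 = 1.6651
ln(T2/T1) = 0.5099
dS = 9.4520 * 0.7760 * 0.5099 = 3.7398 kJ/K

3.7398 kJ/K


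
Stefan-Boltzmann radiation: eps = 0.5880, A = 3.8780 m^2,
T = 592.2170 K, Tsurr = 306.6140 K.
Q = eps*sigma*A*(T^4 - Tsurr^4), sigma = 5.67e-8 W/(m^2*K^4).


T^4 = 1.2301e+11
Tsurr^4 = 8.8383e+09
Q = 0.5880 * 5.67e-8 * 3.8780 * 1.1417e+11 = 14760.7516 W

14760.7516 W


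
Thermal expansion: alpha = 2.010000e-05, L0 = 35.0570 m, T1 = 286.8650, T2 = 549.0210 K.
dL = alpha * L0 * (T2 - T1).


dT = 262.1560 K
dL = 2.010000e-05 * 35.0570 * 262.1560 = 0.184727 m
L_final = 35.241727 m

dL = 0.184727 m


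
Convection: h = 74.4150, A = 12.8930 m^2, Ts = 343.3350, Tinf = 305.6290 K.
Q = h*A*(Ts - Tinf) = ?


dT = 37.7060 K
Q = 74.4150 * 12.8930 * 37.7060 = 36176.3654 W

36176.3654 W


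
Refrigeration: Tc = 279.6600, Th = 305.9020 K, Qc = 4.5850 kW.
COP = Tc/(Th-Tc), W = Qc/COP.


COP = 279.6600 / 26.2420 = 10.6570
W = 4.5850 / 10.6570 = 0.4302 kW

COP = 10.6570, W = 0.4302 kW


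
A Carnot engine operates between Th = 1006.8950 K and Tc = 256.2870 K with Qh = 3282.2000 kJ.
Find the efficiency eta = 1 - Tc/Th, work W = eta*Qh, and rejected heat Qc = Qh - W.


eta = 1 - 256.2870/1006.8950 = 0.7455
W = 0.7455 * 3282.2000 = 2446.7751 kJ
Qc = 3282.2000 - 2446.7751 = 835.4249 kJ

eta = 74.5468%, W = 2446.7751 kJ, Qc = 835.4249 kJ


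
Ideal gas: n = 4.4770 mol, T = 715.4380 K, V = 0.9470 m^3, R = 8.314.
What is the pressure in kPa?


P = nRT/V = 4.4770 * 8.314 * 715.4380 / 0.9470
= 26629.8744 / 0.9470 = 28120.2475 Pa = 28.1202 kPa

28.1202 kPa


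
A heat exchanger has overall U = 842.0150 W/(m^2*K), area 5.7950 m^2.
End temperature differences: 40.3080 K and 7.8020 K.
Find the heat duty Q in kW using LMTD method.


LMTD = 19.7945 K
Q = 842.0150 * 5.7950 * 19.7945 = 96587.0108 W = 96.5870 kW

96.5870 kW


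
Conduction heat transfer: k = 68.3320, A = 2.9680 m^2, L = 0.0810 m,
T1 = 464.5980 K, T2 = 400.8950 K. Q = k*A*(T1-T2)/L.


dT = 63.7030 K
Q = 68.3320 * 2.9680 * 63.7030 / 0.0810 = 159500.8109 W

159500.8109 W


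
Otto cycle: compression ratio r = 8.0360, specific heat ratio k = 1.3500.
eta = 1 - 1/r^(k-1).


r^(k-1) = 2.0738
eta = 1 - 1/2.0738 = 0.5178 = 51.7790%

51.7790%


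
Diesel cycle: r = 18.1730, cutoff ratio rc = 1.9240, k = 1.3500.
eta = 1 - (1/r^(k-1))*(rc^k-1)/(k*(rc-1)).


r^(k-1) = 2.7593
rc^k = 2.4192
eta = 0.5877 = 58.7668%

58.7668%


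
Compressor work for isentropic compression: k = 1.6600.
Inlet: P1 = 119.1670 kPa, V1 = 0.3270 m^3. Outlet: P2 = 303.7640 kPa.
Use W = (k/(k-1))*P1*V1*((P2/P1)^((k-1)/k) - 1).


(k-1)/k = 0.3976
(P2/P1)^exp = 1.4507
W = 2.5152 * 119.1670 * 0.3270 * (1.4507 - 1) = 44.1713 kJ

44.1713 kJ


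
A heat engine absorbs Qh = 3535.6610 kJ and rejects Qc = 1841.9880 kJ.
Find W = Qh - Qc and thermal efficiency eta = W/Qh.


W = 3535.6610 - 1841.9880 = 1693.6730 kJ
eta = 1693.6730 / 3535.6610 = 0.4790 = 47.9026%

W = 1693.6730 kJ, eta = 47.9026%


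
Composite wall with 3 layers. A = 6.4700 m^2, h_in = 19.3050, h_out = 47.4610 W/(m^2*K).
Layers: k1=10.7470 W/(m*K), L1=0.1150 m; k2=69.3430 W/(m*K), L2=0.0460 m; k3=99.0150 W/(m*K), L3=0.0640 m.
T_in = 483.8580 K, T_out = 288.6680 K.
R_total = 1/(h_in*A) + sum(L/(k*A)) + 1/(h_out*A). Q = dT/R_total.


R_conv_in = 1/(19.3050*6.4700) = 0.0080
R_1 = 0.1150/(10.7470*6.4700) = 0.0017
R_2 = 0.0460/(69.3430*6.4700) = 0.0001
R_3 = 0.0640/(99.0150*6.4700) = 9.9902e-05
R_conv_out = 1/(47.4610*6.4700) = 0.0033
R_total = 0.0131 K/W
Q = 195.1900 / 0.0131 = 14878.3419 W

R_total = 0.0131 K/W, Q = 14878.3419 W


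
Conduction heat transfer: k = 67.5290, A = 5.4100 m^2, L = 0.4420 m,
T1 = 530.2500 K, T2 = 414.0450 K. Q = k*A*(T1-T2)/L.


dT = 116.2050 K
Q = 67.5290 * 5.4100 * 116.2050 / 0.4420 = 96048.3988 W

96048.3988 W


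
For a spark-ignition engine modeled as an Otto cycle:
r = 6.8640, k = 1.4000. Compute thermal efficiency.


r^(k-1) = 2.1609
eta = 1 - 1/2.1609 = 0.5372 = 53.7226%

53.7226%


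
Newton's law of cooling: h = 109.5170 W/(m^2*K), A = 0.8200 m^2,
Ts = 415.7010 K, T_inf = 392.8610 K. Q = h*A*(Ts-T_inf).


dT = 22.8400 K
Q = 109.5170 * 0.8200 * 22.8400 = 2051.1220 W

2051.1220 W


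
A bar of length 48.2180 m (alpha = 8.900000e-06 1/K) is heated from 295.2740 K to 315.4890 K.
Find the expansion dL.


dT = 20.2150 K
dL = 8.900000e-06 * 48.2180 * 20.2150 = 0.008675 m
L_final = 48.226675 m

dL = 0.008675 m


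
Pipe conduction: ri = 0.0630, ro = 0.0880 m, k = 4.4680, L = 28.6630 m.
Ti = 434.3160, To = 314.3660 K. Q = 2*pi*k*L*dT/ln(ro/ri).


dT = 119.9500 K
ln(ro/ri) = 0.3342
Q = 2*pi*4.4680*28.6630*119.9500 / 0.3342 = 288805.7062 W

288805.7062 W


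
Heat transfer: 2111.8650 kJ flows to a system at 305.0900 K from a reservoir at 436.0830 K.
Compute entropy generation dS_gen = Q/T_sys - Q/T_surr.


dS_sys = 2111.8650/305.0900 = 6.9221 kJ/K
dS_surr = -2111.8650/436.0830 = -4.8428 kJ/K
dS_gen = 6.9221 - 4.8428 = 2.0793 kJ/K (irreversible)

dS_gen = 2.0793 kJ/K, irreversible


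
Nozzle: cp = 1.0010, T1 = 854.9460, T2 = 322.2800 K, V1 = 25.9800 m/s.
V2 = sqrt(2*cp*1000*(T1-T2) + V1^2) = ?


dT = 532.6660 K
2*cp*1000*dT = 1066397.3320
V1^2 = 674.9604
V2 = sqrt(1067072.2924) = 1032.9919 m/s

1032.9919 m/s


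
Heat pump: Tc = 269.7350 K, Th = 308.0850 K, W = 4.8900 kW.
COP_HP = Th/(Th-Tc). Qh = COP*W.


COP = 308.0850 / 38.3500 = 8.0335
Qh = 8.0335 * 4.8900 = 39.2839 kW

COP = 8.0335, Qh = 39.2839 kW


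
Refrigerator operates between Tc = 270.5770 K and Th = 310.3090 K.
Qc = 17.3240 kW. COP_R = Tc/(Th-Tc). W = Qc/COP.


COP = 270.5770 / 39.7320 = 6.8101
W = 17.3240 / 6.8101 = 2.5439 kW

COP = 6.8101, W = 2.5439 kW


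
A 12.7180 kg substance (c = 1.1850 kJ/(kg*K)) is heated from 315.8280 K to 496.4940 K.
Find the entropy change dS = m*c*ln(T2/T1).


T2/T1 = 1.5720
ln(T2/T1) = 0.4524
dS = 12.7180 * 1.1850 * 0.4524 = 6.8176 kJ/K

6.8176 kJ/K


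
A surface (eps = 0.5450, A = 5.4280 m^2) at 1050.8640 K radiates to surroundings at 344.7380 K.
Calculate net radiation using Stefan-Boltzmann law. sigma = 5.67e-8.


T^4 = 1.2195e+12
Tsurr^4 = 1.4124e+10
Q = 0.5450 * 5.67e-8 * 5.4280 * 1.2054e+12 = 202183.7539 W

202183.7539 W


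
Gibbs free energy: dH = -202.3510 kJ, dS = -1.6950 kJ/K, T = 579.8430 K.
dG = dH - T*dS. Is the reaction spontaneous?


T*dS = 579.8430 * -1.6950 = -982.8339 kJ
dG = -202.3510 + 982.8339 = 780.4829 kJ (non-spontaneous)

dG = 780.4829 kJ, non-spontaneous


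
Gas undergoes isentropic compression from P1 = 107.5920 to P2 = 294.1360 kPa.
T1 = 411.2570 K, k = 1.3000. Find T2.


(k-1)/k = 0.2308
(P2/P1)^exp = 1.2612
T2 = 411.2570 * 1.2612 = 518.6877 K

518.6877 K


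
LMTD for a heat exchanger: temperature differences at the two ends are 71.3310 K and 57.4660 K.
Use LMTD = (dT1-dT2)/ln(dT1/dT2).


dT1/dT2 = 1.2413
ln(dT1/dT2) = 0.2161
LMTD = 13.8650 / 0.2161 = 64.1490 K

64.1490 K


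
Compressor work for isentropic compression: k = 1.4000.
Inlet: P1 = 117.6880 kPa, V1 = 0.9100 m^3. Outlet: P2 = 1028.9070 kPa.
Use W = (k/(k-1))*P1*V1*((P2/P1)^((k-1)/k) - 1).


(k-1)/k = 0.2857
(P2/P1)^exp = 1.8580
W = 3.5000 * 117.6880 * 0.9100 * (1.8580 - 1) = 321.6022 kJ

321.6022 kJ


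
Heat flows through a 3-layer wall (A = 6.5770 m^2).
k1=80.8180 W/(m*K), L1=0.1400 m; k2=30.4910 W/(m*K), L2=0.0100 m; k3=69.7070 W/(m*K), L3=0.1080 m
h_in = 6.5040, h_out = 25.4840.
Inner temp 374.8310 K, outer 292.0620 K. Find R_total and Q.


R_conv_in = 1/(6.5040*6.5770) = 0.0234
R_1 = 0.1400/(80.8180*6.5770) = 0.0003
R_2 = 0.0100/(30.4910*6.5770) = 4.9866e-05
R_3 = 0.1080/(69.7070*6.5770) = 0.0002
R_conv_out = 1/(25.4840*6.5770) = 0.0060
R_total = 0.0299 K/W
Q = 82.7690 / 0.0299 = 2768.9101 W

R_total = 0.0299 K/W, Q = 2768.9101 W


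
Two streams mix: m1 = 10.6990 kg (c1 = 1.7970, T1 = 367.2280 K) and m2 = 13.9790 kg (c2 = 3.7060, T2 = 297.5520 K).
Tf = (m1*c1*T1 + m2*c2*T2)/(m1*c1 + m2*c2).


num = 22475.3940
den = 71.0323
Tf = 316.4110 K

316.4110 K


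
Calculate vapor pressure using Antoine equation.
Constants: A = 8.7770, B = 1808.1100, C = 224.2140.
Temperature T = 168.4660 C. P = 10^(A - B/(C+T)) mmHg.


C+T = 392.6800
B/(C+T) = 4.6045
log10(P) = 8.7770 - 4.6045 = 4.1725
P = 10^4.1725 = 14875.1705 mmHg

14875.1705 mmHg


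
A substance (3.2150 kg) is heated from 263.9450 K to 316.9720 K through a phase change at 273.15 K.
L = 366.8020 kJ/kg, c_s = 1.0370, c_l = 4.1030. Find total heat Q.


Q1 (sensible, solid) = 3.2150 * 1.0370 * 9.2050 = 30.6891 kJ
Q2 (latent) = 3.2150 * 366.8020 = 1179.2684 kJ
Q3 (sensible, liquid) = 3.2150 * 4.1030 * 43.8220 = 578.0624 kJ
Q_total = 1788.0198 kJ

1788.0198 kJ


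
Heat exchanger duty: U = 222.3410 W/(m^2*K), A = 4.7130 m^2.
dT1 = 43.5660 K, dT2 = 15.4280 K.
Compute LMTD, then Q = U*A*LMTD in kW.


LMTD = 27.1055 K
Q = 222.3410 * 4.7130 * 27.1055 = 28403.6375 W = 28.4036 kW

28.4036 kW


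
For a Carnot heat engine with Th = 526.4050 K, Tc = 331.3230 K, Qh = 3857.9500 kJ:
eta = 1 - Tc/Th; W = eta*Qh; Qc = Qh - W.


eta = 1 - 331.3230/526.4050 = 0.3706
W = 0.3706 * 3857.9500 = 1429.7292 kJ
Qc = 3857.9500 - 1429.7292 = 2428.2208 kJ

eta = 37.0593%, W = 1429.7292 kJ, Qc = 2428.2208 kJ


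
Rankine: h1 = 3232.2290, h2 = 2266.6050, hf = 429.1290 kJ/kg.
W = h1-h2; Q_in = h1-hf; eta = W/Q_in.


W = 965.6240 kJ/kg
Q_in = 2803.1000 kJ/kg
eta = 0.3445 = 34.4484%

eta = 34.4484%


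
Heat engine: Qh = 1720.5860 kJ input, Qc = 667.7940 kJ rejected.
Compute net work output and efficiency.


W = 1720.5860 - 667.7940 = 1052.7920 kJ
eta = 1052.7920 / 1720.5860 = 0.6119 = 61.1880%

W = 1052.7920 kJ, eta = 61.1880%


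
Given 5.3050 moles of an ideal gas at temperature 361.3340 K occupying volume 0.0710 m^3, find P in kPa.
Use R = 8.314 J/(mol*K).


P = nRT/V = 5.3050 * 8.314 * 361.3340 / 0.0710
= 15936.9143 / 0.0710 = 224463.5817 Pa = 224.4636 kPa

224.4636 kPa


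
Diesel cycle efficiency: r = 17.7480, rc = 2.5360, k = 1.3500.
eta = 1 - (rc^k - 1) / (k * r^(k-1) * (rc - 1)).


r^(k-1) = 2.7365
rc^k = 3.5124
eta = 0.5573 = 55.7251%

55.7251%


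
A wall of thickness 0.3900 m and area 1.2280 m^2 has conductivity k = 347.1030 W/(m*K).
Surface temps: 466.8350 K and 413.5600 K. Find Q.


dT = 53.2750 K
Q = 347.1030 * 1.2280 * 53.2750 / 0.3900 = 58225.8162 W

58225.8162 W


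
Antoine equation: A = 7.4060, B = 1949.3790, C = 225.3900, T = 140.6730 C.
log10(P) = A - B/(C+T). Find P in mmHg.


C+T = 366.0630
B/(C+T) = 5.3253
log10(P) = 7.4060 - 5.3253 = 2.0807
P = 10^2.0807 = 120.4327 mmHg

120.4327 mmHg


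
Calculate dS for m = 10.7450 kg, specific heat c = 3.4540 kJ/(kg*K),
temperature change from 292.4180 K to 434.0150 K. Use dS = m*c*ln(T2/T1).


T2/T1 = 1.4842
ln(T2/T1) = 0.3949
dS = 10.7450 * 3.4540 * 0.3949 = 14.6558 kJ/K

14.6558 kJ/K


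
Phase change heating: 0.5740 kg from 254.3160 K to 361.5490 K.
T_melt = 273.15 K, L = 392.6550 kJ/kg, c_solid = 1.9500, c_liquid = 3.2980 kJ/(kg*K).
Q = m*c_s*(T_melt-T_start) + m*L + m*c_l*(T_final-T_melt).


Q1 (sensible, solid) = 0.5740 * 1.9500 * 18.8340 = 21.0809 kJ
Q2 (latent) = 0.5740 * 392.6550 = 225.3840 kJ
Q3 (sensible, liquid) = 0.5740 * 3.2980 * 88.3990 = 167.3439 kJ
Q_total = 413.8088 kJ

413.8088 kJ


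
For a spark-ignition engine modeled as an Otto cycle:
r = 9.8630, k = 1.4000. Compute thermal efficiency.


r^(k-1) = 2.4981
eta = 1 - 1/2.4981 = 0.5997 = 59.9690%

59.9690%


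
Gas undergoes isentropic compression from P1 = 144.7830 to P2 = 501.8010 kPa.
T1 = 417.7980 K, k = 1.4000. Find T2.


(k-1)/k = 0.2857
(P2/P1)^exp = 1.4264
T2 = 417.7980 * 1.4264 = 595.9350 K

595.9350 K


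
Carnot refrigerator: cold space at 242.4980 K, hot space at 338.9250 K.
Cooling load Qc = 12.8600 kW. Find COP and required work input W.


COP = 242.4980 / 96.4270 = 2.5148
W = 12.8600 / 2.5148 = 5.1137 kW

COP = 2.5148, W = 5.1137 kW


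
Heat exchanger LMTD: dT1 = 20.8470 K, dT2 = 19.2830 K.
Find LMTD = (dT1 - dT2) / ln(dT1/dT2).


dT1/dT2 = 1.0811
ln(dT1/dT2) = 0.0780
LMTD = 1.5640 / 0.0780 = 20.0548 K

20.0548 K


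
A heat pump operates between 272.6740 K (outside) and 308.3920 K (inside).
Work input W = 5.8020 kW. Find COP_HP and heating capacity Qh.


COP = 308.3920 / 35.7180 = 8.6341
Qh = 8.6341 * 5.8020 = 50.0949 kW

COP = 8.6341, Qh = 50.0949 kW


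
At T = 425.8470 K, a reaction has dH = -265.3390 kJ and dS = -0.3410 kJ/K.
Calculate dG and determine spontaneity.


T*dS = 425.8470 * -0.3410 = -145.2138 kJ
dG = -265.3390 + 145.2138 = -120.1252 kJ (spontaneous)

dG = -120.1252 kJ, spontaneous


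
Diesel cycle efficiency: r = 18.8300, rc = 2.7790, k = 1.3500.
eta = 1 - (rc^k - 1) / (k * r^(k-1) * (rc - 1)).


r^(k-1) = 2.7938
rc^k = 3.9742
eta = 0.5567 = 55.6736%

55.6736%


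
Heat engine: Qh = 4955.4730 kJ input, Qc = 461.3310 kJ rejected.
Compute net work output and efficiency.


W = 4955.4730 - 461.3310 = 4494.1420 kJ
eta = 4494.1420 / 4955.4730 = 0.9069 = 90.6905%

W = 4494.1420 kJ, eta = 90.6905%


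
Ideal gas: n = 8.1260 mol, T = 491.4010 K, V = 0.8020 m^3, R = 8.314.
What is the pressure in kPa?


P = nRT/V = 8.1260 * 8.314 * 491.4010 / 0.8020
= 33198.8373 / 0.8020 = 41395.0590 Pa = 41.3951 kPa

41.3951 kPa


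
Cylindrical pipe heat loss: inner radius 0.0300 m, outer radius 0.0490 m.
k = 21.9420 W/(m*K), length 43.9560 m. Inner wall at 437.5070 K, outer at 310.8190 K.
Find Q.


dT = 126.6880 K
ln(ro/ri) = 0.4906
Q = 2*pi*21.9420*43.9560*126.6880 / 0.4906 = 1564811.0135 W

1564811.0135 W


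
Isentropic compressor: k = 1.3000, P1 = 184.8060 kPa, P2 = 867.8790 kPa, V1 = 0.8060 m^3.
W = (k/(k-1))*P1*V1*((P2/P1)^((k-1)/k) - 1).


(k-1)/k = 0.2308
(P2/P1)^exp = 1.4290
W = 4.3333 * 184.8060 * 0.8060 * (1.4290 - 1) = 276.8738 kJ

276.8738 kJ


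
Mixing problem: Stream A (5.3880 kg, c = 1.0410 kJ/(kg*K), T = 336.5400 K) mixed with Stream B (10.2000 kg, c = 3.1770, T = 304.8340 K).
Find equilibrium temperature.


num = 11765.8896
den = 38.0143
Tf = 309.5121 K

309.5121 K


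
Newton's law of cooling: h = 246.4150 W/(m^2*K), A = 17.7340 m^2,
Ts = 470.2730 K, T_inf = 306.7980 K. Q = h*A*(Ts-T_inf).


dT = 163.4750 K
Q = 246.4150 * 17.7340 * 163.4750 = 714373.2621 W

714373.2621 W


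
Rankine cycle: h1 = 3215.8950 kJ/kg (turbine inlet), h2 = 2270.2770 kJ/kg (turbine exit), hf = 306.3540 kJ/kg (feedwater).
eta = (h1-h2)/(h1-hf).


W = 945.6180 kJ/kg
Q_in = 2909.5410 kJ/kg
eta = 0.3250 = 32.5006%

eta = 32.5006%


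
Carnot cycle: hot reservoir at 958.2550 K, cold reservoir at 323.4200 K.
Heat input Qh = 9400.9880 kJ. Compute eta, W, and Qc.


eta = 1 - 323.4200/958.2550 = 0.6625
W = 0.6625 * 9400.9880 = 6228.0669 kJ
Qc = 9400.9880 - 6228.0669 = 3172.9211 kJ

eta = 66.2491%, W = 6228.0669 kJ, Qc = 3172.9211 kJ


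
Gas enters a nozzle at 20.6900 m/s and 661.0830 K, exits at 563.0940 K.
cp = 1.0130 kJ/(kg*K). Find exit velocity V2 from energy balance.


dT = 97.9890 K
2*cp*1000*dT = 198525.7140
V1^2 = 428.0761
V2 = sqrt(198953.7901) = 446.0424 m/s

446.0424 m/s


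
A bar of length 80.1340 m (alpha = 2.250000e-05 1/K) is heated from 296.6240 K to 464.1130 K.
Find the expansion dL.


dT = 167.4890 K
dL = 2.250000e-05 * 80.1340 * 167.4890 = 0.301985 m
L_final = 80.435985 m

dL = 0.301985 m


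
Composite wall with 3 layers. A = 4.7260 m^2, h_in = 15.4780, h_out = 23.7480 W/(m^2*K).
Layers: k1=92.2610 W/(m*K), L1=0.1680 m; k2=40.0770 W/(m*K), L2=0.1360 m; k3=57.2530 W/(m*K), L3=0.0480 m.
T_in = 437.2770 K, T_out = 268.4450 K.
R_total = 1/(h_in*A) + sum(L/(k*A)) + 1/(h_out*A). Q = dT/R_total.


R_conv_in = 1/(15.4780*4.7260) = 0.0137
R_1 = 0.1680/(92.2610*4.7260) = 0.0004
R_2 = 0.1360/(40.0770*4.7260) = 0.0007
R_3 = 0.0480/(57.2530*4.7260) = 0.0002
R_conv_out = 1/(23.7480*4.7260) = 0.0089
R_total = 0.0239 K/W
Q = 168.8320 / 0.0239 = 7075.5005 W

R_total = 0.0239 K/W, Q = 7075.5005 W


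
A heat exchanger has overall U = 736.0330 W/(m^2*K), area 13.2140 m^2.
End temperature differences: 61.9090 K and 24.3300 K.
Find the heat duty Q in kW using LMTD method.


LMTD = 40.2364 K
Q = 736.0330 * 13.2140 * 40.2364 = 391336.7795 W = 391.3368 kW

391.3368 kW


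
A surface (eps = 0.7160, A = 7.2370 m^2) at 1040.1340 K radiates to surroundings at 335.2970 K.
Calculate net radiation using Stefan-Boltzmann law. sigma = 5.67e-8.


T^4 = 1.1705e+12
Tsurr^4 = 1.2639e+10
Q = 0.7160 * 5.67e-8 * 7.2370 * 1.1578e+12 = 340170.4720 W

340170.4720 W


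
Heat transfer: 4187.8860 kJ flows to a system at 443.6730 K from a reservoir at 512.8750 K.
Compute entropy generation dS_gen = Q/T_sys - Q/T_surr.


dS_sys = 4187.8860/443.6730 = 9.4391 kJ/K
dS_surr = -4187.8860/512.8750 = -8.1655 kJ/K
dS_gen = 9.4391 - 8.1655 = 1.2736 kJ/K (irreversible)

dS_gen = 1.2736 kJ/K, irreversible


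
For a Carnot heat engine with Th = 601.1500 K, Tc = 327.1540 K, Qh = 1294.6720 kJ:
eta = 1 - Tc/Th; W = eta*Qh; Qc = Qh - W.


eta = 1 - 327.1540/601.1500 = 0.4558
W = 0.4558 * 1294.6720 = 590.0939 kJ
Qc = 1294.6720 - 590.0939 = 704.5781 kJ

eta = 45.5786%, W = 590.0939 kJ, Qc = 704.5781 kJ


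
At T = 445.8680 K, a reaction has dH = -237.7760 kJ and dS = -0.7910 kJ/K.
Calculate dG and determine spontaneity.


T*dS = 445.8680 * -0.7910 = -352.6816 kJ
dG = -237.7760 + 352.6816 = 114.9056 kJ (non-spontaneous)

dG = 114.9056 kJ, non-spontaneous


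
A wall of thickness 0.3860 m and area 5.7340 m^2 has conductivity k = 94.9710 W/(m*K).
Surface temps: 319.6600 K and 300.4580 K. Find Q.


dT = 19.2020 K
Q = 94.9710 * 5.7340 * 19.2020 / 0.3860 = 27089.9286 W

27089.9286 W


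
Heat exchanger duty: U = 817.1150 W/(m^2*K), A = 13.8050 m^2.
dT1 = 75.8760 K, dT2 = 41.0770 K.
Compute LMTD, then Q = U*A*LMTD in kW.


LMTD = 56.7080 K
Q = 817.1150 * 13.8050 * 56.7080 = 639682.0308 W = 639.6820 kW

639.6820 kW


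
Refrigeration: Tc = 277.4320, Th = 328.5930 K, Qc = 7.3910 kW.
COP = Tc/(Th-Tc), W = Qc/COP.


COP = 277.4320 / 51.1610 = 5.4227
W = 7.3910 / 5.4227 = 1.3630 kW

COP = 5.4227, W = 1.3630 kW


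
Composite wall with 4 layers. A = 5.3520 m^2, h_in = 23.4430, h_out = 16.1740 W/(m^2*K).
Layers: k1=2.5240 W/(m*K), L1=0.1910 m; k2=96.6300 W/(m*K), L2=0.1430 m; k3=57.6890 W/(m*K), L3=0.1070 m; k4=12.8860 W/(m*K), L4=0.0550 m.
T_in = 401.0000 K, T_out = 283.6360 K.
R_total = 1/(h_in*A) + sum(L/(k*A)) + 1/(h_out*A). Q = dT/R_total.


R_conv_in = 1/(23.4430*5.3520) = 0.0080
R_1 = 0.1910/(2.5240*5.3520) = 0.0141
R_2 = 0.1430/(96.6300*5.3520) = 0.0003
R_3 = 0.1070/(57.6890*5.3520) = 0.0003
R_4 = 0.0550/(12.8860*5.3520) = 0.0008
R_conv_out = 1/(16.1740*5.3520) = 0.0116
R_total = 0.0351 K/W
Q = 117.3640 / 0.0351 = 3345.3873 W

R_total = 0.0351 K/W, Q = 3345.3873 W


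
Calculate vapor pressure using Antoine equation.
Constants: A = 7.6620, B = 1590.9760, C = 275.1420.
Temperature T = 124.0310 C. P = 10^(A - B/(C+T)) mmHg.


C+T = 399.1730
B/(C+T) = 3.9857
log10(P) = 7.6620 - 3.9857 = 3.6763
P = 10^3.6763 = 4745.9112 mmHg

4745.9112 mmHg


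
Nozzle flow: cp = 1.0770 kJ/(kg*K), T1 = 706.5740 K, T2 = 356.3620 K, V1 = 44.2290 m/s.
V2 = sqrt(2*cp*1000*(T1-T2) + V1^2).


dT = 350.2120 K
2*cp*1000*dT = 754356.6480
V1^2 = 1956.2044
V2 = sqrt(756312.8524) = 869.6625 m/s

869.6625 m/s


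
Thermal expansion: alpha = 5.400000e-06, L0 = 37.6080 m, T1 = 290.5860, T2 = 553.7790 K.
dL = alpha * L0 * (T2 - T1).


dT = 263.1930 K
dL = 5.400000e-06 * 37.6080 * 263.1930 = 0.053450 m
L_final = 37.661450 m

dL = 0.053450 m


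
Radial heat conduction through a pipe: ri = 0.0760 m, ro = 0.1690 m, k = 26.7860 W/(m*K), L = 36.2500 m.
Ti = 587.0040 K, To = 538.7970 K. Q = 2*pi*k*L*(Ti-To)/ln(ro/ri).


dT = 48.2070 K
ln(ro/ri) = 0.7992
Q = 2*pi*26.7860*36.2500*48.2070 / 0.7992 = 368018.1097 W

368018.1097 W


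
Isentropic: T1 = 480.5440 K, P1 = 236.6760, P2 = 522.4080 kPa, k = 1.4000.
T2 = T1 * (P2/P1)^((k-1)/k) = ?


(k-1)/k = 0.2857
(P2/P1)^exp = 1.2538
T2 = 480.5440 * 1.2538 = 602.5285 K

602.5285 K


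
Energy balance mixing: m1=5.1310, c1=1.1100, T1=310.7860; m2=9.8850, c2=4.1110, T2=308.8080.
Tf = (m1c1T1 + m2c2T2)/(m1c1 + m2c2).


num = 14319.1570
den = 46.3326
Tf = 309.0511 K

309.0511 K


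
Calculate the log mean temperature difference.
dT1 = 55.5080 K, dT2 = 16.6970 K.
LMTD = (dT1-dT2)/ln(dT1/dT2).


dT1/dT2 = 3.3244
ln(dT1/dT2) = 1.2013
LMTD = 38.8110 / 1.2013 = 32.3076 K

32.3076 K


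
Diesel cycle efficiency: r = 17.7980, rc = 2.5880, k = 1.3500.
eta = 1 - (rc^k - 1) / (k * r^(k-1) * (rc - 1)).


r^(k-1) = 2.7392
rc^k = 3.6100
eta = 0.5556 = 55.5554%

55.5554%


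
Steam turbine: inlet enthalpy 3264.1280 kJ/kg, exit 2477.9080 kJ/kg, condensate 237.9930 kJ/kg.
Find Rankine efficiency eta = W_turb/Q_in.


W = 786.2200 kJ/kg
Q_in = 3026.1350 kJ/kg
eta = 0.2598 = 25.9810%

eta = 25.9810%


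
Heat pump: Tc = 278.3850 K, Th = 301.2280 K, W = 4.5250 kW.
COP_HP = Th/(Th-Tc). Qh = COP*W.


COP = 301.2280 / 22.8430 = 13.1869
Qh = 13.1869 * 4.5250 = 59.6707 kW

COP = 13.1869, Qh = 59.6707 kW


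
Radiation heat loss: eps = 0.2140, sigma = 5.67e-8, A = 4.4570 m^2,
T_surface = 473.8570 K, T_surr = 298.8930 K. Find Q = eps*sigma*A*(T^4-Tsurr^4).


T^4 = 5.0418e+10
Tsurr^4 = 7.9811e+09
Q = 0.2140 * 5.67e-8 * 4.4570 * 4.2437e+10 = 2295.0246 W

2295.0246 W


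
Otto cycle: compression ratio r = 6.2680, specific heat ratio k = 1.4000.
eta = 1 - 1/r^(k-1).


r^(k-1) = 2.0838
eta = 1 - 1/2.0838 = 0.5201 = 52.0103%

52.0103%


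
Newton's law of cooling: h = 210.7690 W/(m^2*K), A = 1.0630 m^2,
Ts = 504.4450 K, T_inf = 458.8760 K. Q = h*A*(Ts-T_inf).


dT = 45.5690 K
Q = 210.7690 * 1.0630 * 45.5690 = 10209.6181 W

10209.6181 W


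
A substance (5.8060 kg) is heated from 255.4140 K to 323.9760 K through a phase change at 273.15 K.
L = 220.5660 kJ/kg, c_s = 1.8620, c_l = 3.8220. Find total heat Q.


Q1 (sensible, solid) = 5.8060 * 1.8620 * 17.7360 = 191.7399 kJ
Q2 (latent) = 5.8060 * 220.5660 = 1280.6062 kJ
Q3 (sensible, liquid) = 5.8060 * 3.8220 * 50.8260 = 1127.8560 kJ
Q_total = 2600.2020 kJ

2600.2020 kJ


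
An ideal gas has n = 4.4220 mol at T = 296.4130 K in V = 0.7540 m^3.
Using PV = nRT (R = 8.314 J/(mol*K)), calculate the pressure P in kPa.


P = nRT/V = 4.4220 * 8.314 * 296.4130 / 0.7540
= 10897.4781 / 0.7540 = 14452.8887 Pa = 14.4529 kPa

14.4529 kPa


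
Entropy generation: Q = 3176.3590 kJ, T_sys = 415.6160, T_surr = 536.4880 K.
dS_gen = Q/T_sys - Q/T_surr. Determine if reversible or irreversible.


dS_sys = 3176.3590/415.6160 = 7.6425 kJ/K
dS_surr = -3176.3590/536.4880 = -5.9207 kJ/K
dS_gen = 7.6425 - 5.9207 = 1.7219 kJ/K (irreversible)

dS_gen = 1.7219 kJ/K, irreversible


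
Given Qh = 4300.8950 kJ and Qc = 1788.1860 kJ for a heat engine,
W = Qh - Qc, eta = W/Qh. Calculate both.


W = 4300.8950 - 1788.1860 = 2512.7090 kJ
eta = 2512.7090 / 4300.8950 = 0.5842 = 58.4229%

W = 2512.7090 kJ, eta = 58.4229%


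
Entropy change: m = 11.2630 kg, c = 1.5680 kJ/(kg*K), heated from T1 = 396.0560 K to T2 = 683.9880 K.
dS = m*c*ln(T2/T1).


T2/T1 = 1.7270
ln(T2/T1) = 0.5464
dS = 11.2630 * 1.5680 * 0.5464 = 9.6494 kJ/K

9.6494 kJ/K


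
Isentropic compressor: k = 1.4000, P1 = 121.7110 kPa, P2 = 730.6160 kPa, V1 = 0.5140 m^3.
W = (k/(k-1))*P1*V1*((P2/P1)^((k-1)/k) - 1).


(k-1)/k = 0.2857
(P2/P1)^exp = 1.6687
W = 3.5000 * 121.7110 * 0.5140 * (1.6687 - 1) = 146.4258 kJ

146.4258 kJ


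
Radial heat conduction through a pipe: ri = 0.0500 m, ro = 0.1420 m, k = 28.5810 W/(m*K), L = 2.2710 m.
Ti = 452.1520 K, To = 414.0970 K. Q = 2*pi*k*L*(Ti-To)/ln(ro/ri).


dT = 38.0550 K
ln(ro/ri) = 1.0438
Q = 2*pi*28.5810*2.2710*38.0550 / 1.0438 = 14868.5004 W

14868.5004 W


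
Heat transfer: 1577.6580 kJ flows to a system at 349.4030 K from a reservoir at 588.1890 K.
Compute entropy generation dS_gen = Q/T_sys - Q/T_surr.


dS_sys = 1577.6580/349.4030 = 4.5153 kJ/K
dS_surr = -1577.6580/588.1890 = -2.6822 kJ/K
dS_gen = 4.5153 - 2.6822 = 1.8331 kJ/K (irreversible)

dS_gen = 1.8331 kJ/K, irreversible


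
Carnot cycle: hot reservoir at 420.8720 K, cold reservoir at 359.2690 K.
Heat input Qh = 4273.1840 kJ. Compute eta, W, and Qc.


eta = 1 - 359.2690/420.8720 = 0.1464
W = 0.1464 * 4273.1840 = 625.4656 kJ
Qc = 4273.1840 - 625.4656 = 3647.7184 kJ

eta = 14.6370%, W = 625.4656 kJ, Qc = 3647.7184 kJ


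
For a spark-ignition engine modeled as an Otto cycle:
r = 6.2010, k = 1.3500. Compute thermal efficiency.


r^(k-1) = 1.8939
eta = 1 - 1/1.8939 = 0.4720 = 47.1995%

47.1995%


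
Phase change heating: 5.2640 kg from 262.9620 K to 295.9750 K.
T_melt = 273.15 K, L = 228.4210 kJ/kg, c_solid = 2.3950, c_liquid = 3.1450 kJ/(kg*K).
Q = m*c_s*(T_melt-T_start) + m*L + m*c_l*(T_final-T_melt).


Q1 (sensible, solid) = 5.2640 * 2.3950 * 10.1880 = 128.4430 kJ
Q2 (latent) = 5.2640 * 228.4210 = 1202.4081 kJ
Q3 (sensible, liquid) = 5.2640 * 3.1450 * 22.8250 = 377.8743 kJ
Q_total = 1708.7254 kJ

1708.7254 kJ


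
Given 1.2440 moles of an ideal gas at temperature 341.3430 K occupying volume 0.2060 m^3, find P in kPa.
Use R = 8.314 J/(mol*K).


P = nRT/V = 1.2440 * 8.314 * 341.3430 / 0.2060
= 3530.3796 / 0.2060 = 17137.7649 Pa = 17.1378 kPa

17.1378 kPa


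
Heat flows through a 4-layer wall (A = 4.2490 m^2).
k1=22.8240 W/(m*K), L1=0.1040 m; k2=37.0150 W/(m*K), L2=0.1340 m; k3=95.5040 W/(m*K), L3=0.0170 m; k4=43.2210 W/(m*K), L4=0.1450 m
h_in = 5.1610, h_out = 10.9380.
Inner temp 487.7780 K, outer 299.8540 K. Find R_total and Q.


R_conv_in = 1/(5.1610*4.2490) = 0.0456
R_1 = 0.1040/(22.8240*4.2490) = 0.0011
R_2 = 0.1340/(37.0150*4.2490) = 0.0009
R_3 = 0.0170/(95.5040*4.2490) = 4.1893e-05
R_4 = 0.1450/(43.2210*4.2490) = 0.0008
R_conv_out = 1/(10.9380*4.2490) = 0.0215
R_total = 0.0699 K/W
Q = 187.9240 / 0.0699 = 2689.4671 W

R_total = 0.0699 K/W, Q = 2689.4671 W


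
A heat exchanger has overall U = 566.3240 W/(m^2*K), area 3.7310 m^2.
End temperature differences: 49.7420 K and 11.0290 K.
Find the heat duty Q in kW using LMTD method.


LMTD = 25.7004 K
Q = 566.3240 * 3.7310 * 25.7004 = 54303.6941 W = 54.3037 kW

54.3037 kW


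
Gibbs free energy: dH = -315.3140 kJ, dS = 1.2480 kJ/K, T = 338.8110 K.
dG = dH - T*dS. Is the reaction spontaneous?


T*dS = 338.8110 * 1.2480 = 422.8361 kJ
dG = -315.3140 - 422.8361 = -738.1501 kJ (spontaneous)

dG = -738.1501 kJ, spontaneous


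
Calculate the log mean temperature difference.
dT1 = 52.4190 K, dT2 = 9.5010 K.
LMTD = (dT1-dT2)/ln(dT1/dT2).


dT1/dT2 = 5.5172
ln(dT1/dT2) = 1.7079
LMTD = 42.9180 / 1.7079 = 25.1295 K

25.1295 K


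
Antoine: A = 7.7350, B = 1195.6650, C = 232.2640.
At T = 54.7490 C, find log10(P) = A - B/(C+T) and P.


C+T = 287.0130
B/(C+T) = 4.1659
log10(P) = 7.7350 - 4.1659 = 3.5691
P = 10^3.5691 = 3707.7339 mmHg

3707.7339 mmHg


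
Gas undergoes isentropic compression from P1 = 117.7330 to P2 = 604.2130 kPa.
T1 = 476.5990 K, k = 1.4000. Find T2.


(k-1)/k = 0.2857
(P2/P1)^exp = 1.5957
T2 = 476.5990 * 1.5957 = 760.4903 K

760.4903 K


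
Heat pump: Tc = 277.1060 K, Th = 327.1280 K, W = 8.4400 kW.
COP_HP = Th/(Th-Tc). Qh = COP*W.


COP = 327.1280 / 50.0220 = 6.5397
Qh = 6.5397 * 8.4400 = 55.1949 kW

COP = 6.5397, Qh = 55.1949 kW


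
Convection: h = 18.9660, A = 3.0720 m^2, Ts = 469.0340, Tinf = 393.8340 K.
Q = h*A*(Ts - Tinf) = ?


dT = 75.2000 K
Q = 18.9660 * 3.0720 * 75.2000 = 4381.4191 W

4381.4191 W


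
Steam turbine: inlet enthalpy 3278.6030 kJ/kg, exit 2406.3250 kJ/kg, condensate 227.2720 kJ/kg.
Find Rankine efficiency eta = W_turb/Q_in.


W = 872.2780 kJ/kg
Q_in = 3051.3310 kJ/kg
eta = 0.2859 = 28.5868%

eta = 28.5868%


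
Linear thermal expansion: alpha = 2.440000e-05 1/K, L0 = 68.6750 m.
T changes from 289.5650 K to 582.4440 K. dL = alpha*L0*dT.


dT = 292.8790 K
dL = 2.440000e-05 * 68.6750 * 292.8790 = 0.490769 m
L_final = 69.165769 m

dL = 0.490769 m


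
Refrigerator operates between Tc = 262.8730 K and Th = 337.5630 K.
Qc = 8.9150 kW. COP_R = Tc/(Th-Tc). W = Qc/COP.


COP = 262.8730 / 74.6900 = 3.5195
W = 8.9150 / 3.5195 = 2.5330 kW

COP = 3.5195, W = 2.5330 kW


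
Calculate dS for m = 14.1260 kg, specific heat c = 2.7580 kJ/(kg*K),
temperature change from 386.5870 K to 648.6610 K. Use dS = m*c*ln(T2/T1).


T2/T1 = 1.6779
ln(T2/T1) = 0.5176
dS = 14.1260 * 2.7580 * 0.5176 = 20.1636 kJ/K

20.1636 kJ/K


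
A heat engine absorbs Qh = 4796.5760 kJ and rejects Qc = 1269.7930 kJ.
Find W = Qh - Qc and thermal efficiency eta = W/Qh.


W = 4796.5760 - 1269.7930 = 3526.7830 kJ
eta = 3526.7830 / 4796.5760 = 0.7353 = 73.5271%

W = 3526.7830 kJ, eta = 73.5271%


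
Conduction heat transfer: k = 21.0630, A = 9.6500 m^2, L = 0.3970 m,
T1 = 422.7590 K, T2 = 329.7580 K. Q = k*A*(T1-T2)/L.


dT = 93.0010 K
Q = 21.0630 * 9.6500 * 93.0010 / 0.3970 = 47615.0947 W

47615.0947 W


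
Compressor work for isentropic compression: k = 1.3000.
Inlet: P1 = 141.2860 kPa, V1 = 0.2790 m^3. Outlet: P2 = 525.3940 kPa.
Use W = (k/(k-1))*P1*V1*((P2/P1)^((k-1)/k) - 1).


(k-1)/k = 0.2308
(P2/P1)^exp = 1.3540
W = 4.3333 * 141.2860 * 0.2790 * (1.3540 - 1) = 60.4732 kJ

60.4732 kJ


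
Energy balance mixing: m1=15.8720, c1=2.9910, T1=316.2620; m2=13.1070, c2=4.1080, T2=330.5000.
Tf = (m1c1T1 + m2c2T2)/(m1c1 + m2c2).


num = 32809.2493
den = 101.3167
Tf = 323.8286 K

323.8286 K


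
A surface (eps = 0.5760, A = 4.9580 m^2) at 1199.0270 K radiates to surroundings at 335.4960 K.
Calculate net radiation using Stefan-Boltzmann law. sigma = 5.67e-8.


T^4 = 2.0669e+12
Tsurr^4 = 1.2669e+10
Q = 0.5760 * 5.67e-8 * 4.9580 * 2.0542e+12 = 332627.1261 W

332627.1261 W


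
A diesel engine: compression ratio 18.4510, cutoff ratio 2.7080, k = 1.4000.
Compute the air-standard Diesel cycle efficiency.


r^(k-1) = 3.2093
rc^k = 4.0337
eta = 0.6047 = 60.4675%

60.4675%


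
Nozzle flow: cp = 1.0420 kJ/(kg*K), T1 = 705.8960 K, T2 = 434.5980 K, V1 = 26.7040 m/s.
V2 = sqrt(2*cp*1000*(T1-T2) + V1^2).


dT = 271.2980 K
2*cp*1000*dT = 565385.0320
V1^2 = 713.1036
V2 = sqrt(566098.1356) = 752.3949 m/s

752.3949 m/s


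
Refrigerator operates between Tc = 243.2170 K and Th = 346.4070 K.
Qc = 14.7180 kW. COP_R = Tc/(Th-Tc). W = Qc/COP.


COP = 243.2170 / 103.1900 = 2.3570
W = 14.7180 / 2.3570 = 6.2444 kW

COP = 2.3570, W = 6.2444 kW
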